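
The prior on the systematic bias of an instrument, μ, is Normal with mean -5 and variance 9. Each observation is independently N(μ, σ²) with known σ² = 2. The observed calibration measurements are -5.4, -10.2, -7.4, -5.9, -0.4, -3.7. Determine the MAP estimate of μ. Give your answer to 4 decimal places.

n = 6; x̄ = ((-5.4) + (-10.2) + (-7.4) + (-5.9) + (-0.4) + (-3.7))/6 = -33/6 = -5.5.
For a Normal prior and Normal likelihood with known variance, the posterior is Normal; its mode equals its mean, the precision-weighted average.
Prior precision 1/σ₀² = 1/9; data precision n/σ² = 6/2 = 3.
μ̂ = ((1/9)·(-5) + 3·(-5.5)) / (1/9 + 3) = (-307/18)/(28/9) = -307/56 ≈ -5.4821.

μ̂_MAP = -5.4821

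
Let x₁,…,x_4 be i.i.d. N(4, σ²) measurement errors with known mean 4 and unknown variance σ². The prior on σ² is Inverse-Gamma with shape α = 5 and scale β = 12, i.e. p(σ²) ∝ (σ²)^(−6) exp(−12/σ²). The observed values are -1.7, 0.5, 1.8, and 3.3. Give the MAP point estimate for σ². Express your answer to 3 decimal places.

σ̂²_MAP = 4.629

Sum of squared deviations about the known mean: SS = (-1.7−4)² + (0.5−4)² + (1.8−4)² + (3.3−4)² = 50.07.
The Normal likelihood contributes (σ²)^(−n/2) exp(−SS/(2σ²)), so the posterior is Inverse-Gamma(α + n/2, β + SS/2) = Inverse-Gamma(7, 37.035).
The mode of Inverse-Gamma(a, b) is b/(a+1) = 37.035/8 ≈ 4.629.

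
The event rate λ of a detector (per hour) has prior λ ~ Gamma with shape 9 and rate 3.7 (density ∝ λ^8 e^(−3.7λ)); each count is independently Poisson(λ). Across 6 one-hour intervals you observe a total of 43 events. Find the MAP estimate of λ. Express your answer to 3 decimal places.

Σxᵢ = 43, n = 6.
Posterior ∝ λ^8e^(−3.7λ) · λ^43e^(−6λ) = λ^51e^(−9.7λ), i.e. Gamma(shape=52, rate=9.7).
The mode of a Gamma(a, b) with a ≥ 1 (shape–rate) is (a−1)/b = 51/9.7 ≈ 5.258.

λ̂_MAP = 5.258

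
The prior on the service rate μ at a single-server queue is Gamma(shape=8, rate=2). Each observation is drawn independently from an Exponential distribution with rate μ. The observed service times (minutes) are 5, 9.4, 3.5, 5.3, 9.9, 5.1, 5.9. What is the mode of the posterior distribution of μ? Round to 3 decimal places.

μ̂_MAP = 0.304

The Exponential(rate=μ) likelihood is ∝ μ^n e^(−μΣtᵢ). Here n = 7 and Σtᵢ = 5 + 9.4 + 3.5 + 5.3 + 9.9 + 5.1 + 5.9 = 44.1.
Posterior ∝ μ^7e^(−2μ) · μ^7e^(−44.1μ) = μ^14e^(−46.1μ), i.e. Gamma(15, 46.1).
Mode = (a−1)/b = 14/46.1 ≈ 0.304.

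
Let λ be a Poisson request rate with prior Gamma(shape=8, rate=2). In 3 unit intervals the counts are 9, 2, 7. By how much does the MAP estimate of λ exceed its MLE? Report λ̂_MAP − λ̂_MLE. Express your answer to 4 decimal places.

MAP − MLE = -1.0000

Σxᵢ = 18. Posterior is Gamma(26, 5); MAP = (26−1)/5 = 25/5 ≈ 5.00000.
MLE = x̄ = 18/3 ≈ 6.00000.
Difference = 25/5 − 18/3 = -1 ≈ -1.0000.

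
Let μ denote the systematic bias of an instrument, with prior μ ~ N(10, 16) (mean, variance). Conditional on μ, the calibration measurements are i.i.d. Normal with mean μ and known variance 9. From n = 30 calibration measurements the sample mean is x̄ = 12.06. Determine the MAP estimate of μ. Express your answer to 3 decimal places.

μ̂_MAP = 12.022

n = 30, x̄ = 12.06.
For a Normal prior and Normal likelihood with known variance, the posterior is Normal; its mode equals its mean, the precision-weighted average.
Prior precision 1/σ₀² = 1/16 = 0.0625; data precision n/σ² = 30/9 = 10/3.
μ̂ = (0.0625·10 + (10/3)·12.06) / (0.0625 + 10/3) = 40.825/(163/48) = 9798/815 ≈ 12.022.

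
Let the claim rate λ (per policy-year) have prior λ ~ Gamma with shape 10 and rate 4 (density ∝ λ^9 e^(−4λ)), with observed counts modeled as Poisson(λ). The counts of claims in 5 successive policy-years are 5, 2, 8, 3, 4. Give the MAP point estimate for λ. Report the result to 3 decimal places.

Σxᵢ = 5+2+8+3+4 = 22, with n = 5.
Posterior ∝ λ^9e^(−4λ) · λ^22e^(−5λ) = λ^31e^(−9λ), i.e. Gamma(shape=32, rate=9).
The mode of a Gamma(a, b) with a ≥ 1 (shape–rate) is (a−1)/b = 31/9 ≈ 3.444.

λ̂_MAP = 3.444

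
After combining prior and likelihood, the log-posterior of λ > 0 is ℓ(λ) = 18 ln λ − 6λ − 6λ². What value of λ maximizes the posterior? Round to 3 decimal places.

λ̂_MAP = 1.000

ℓ'(λ) = 18/λ − 6 − 12λ. Setting this to zero and multiplying by λ: 12λ² + 6λ − 18 = 0.
λ = (−6 + √(6² + 4·12·18)) / (2·12) = (−6 + √900) / 24 = (−6 + 30)/24 = 1.
ℓ''(λ) = −18/λ² − 12 < 0, confirming a maximum.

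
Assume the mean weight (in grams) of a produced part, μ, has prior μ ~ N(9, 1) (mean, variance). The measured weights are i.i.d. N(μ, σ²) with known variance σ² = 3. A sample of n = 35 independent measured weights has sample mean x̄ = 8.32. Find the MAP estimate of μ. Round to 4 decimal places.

n = 35, x̄ = 8.32.
For a Normal prior and Normal likelihood with known variance, the posterior is Normal; its mode equals its mean, the precision-weighted average.
Prior precision 1/σ₀² = 1/1 = 1; data precision n/σ² = 35/3.
μ̂ = (1·9 + (35/3)·8.32) / (1 + 35/3) = (1591/15)/(38/3) = 1591/190 ≈ 8.3737.

μ̂_MAP = 8.3737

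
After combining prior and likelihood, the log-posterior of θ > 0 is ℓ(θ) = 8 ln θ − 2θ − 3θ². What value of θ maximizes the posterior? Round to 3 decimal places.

ℓ'(θ) = 8/θ − 2 − 6θ. Setting this to zero and multiplying by θ: 6θ² + 2θ − 8 = 0.
θ = (−2 + √(2² + 4·6·8)) / (2·6) = (−2 + √196) / 12 = (−2 + 14)/12 = 1.
ℓ''(θ) = −8/θ² − 6 < 0, confirming a maximum.

θ̂_MAP = 1.000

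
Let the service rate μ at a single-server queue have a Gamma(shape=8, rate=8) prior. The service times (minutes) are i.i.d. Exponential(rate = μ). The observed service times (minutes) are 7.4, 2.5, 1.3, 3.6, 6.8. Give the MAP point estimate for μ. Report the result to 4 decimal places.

The Exponential(rate=μ) likelihood is ∝ μ^n e^(−μΣtᵢ). Here n = 5 and Σtᵢ = 7.4 + 2.5 + 1.3 + 3.6 + 6.8 = 21.6.
Posterior ∝ μ^7e^(−8μ) · μ^5e^(−21.6μ) = μ^12e^(−29.6μ), i.e. Gamma(13, 29.6).
Mode = (a−1)/b = 12/29.6 ≈ 0.4054.

μ̂_MAP = 0.4054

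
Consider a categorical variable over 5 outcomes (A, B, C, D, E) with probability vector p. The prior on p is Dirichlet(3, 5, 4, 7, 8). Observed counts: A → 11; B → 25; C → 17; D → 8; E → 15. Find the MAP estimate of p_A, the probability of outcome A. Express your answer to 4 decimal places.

MAP estimate of p_A = 0.1327

The posterior is Dirichlet(αᵢ + nᵢ) = Dirichlet(14, 30, 21, 15, 23).
For a Dirichlet(a₁,…,a_K) with all aᵢ > 1, the mode has j-th component (aⱼ − 1)/(Σaᵢ − K).
Here Σaᵢ = 103 and K = 5, so p_A = (14 − 1)/(103 − 5) = 13/98 ≈ 0.1327.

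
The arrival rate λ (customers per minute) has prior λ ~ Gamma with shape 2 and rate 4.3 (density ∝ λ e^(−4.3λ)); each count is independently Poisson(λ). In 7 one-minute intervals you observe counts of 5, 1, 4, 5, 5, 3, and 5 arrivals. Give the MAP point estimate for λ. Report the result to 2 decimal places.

λ̂_MAP = 2.57

Σxᵢ = 5+1+4+5+5+3+5 = 28, with n = 7.
Posterior ∝ λe^(−4.3λ) · λ^28e^(−7λ) = λ^29e^(−11.3λ), i.e. Gamma(shape=30, rate=11.3).
The mode of a Gamma(a, b) with a ≥ 1 (shape–rate) is (a−1)/b = 29/11.3 ≈ 2.57.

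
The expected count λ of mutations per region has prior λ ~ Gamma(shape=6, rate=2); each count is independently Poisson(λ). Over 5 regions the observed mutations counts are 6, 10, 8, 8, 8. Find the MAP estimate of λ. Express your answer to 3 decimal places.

λ̂_MAP = 6.429

Σxᵢ = 6+10+8+8+8 = 40, with n = 5.
Posterior ∝ λ^5e^(−2λ) · λ^40e^(−5λ) = λ^45e^(−7λ), i.e. Gamma(shape=46, rate=7).
The mode of a Gamma(a, b) with a ≥ 1 (shape–rate) is (a−1)/b = 45/7 ≈ 6.429.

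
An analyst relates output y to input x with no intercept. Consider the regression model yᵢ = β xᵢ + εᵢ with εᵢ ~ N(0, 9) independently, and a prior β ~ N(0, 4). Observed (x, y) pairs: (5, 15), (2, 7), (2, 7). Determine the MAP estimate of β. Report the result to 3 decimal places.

log p(β | y) = −Σ(yᵢ − βxᵢ)²/(2·9) − β²/(2·4) + const.
Setting the derivative to zero: Σxᵢ(yᵢ − βxᵢ)/9 − β/4 = 0, so β = Σxᵢyᵢ / (Σxᵢ² + σ²/τ²).
Σxᵢyᵢ = 5·15 + 2·7 + 2·7 = 103; Σxᵢ² = 33; σ²/τ² = 2.25.
β̂_MAP = 103 / (33 + 2.25) = 103/35.25 ≈ 2.922.

β̂_MAP = 2.922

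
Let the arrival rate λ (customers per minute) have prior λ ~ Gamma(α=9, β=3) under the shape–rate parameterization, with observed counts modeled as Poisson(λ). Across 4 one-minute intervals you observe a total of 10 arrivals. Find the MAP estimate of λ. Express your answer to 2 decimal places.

λ̂_MAP = 2.57

Σxᵢ = 10, n = 4.
Posterior ∝ λ^8e^(−3λ) · λ^10e^(−4λ) = λ^18e^(−7λ), i.e. Gamma(shape=19, rate=7).
The mode of a Gamma(a, b) with a ≥ 1 (shape–rate) is (a−1)/b = 18/7 ≈ 2.57.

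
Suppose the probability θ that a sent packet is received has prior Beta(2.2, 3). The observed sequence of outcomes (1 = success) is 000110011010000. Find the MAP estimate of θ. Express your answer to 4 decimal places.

Prior: Beta(2.2, 3).
Data: 5 successes in 15 trials (from the sequence). The binomial likelihood contributes θ^5(1−θ)^10, so the posterior is Beta(2.2+5, 3+10) = Beta(7.2, 13).
For Beta(a, b) with a, b > 1 the mode is (a−1)/(a+b−2) = 6.2/18.2 ≈ 0.3407.

θ̂_MAP = 0.3407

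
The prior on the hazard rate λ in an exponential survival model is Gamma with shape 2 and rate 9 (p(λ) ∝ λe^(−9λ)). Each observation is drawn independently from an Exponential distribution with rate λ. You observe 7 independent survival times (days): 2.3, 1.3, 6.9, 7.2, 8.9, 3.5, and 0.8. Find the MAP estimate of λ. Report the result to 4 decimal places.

The Exponential(rate=λ) likelihood is ∝ λ^n e^(−λΣtᵢ). Here n = 7 and Σtᵢ = 2.3 + 1.3 + 6.9 + 7.2 + 8.9 + 3.5 + 0.8 = 30.9.
Posterior ∝ λe^(−9λ) · λ^7e^(−30.9λ) = λ^8e^(−39.9λ), i.e. Gamma(9, 39.9).
Mode = (a−1)/b = 8/39.9 ≈ 0.2005.

λ̂_MAP = 0.2005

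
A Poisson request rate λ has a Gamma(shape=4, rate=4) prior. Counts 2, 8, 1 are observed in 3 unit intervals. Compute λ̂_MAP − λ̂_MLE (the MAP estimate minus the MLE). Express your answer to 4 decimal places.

MAP − MLE = -1.6667

Σxᵢ = 11. Posterior is Gamma(15, 7); MAP = (15−1)/7 = 14/7 ≈ 2.00000.
MLE = x̄ = 11/3 ≈ 3.66667.
Difference = 14/7 − 11/3 = -5/3 ≈ -1.6667.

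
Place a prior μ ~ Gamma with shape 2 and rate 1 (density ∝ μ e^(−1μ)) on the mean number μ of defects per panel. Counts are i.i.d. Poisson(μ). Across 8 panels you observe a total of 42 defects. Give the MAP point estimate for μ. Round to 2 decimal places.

μ̂_MAP = 4.78

Σxᵢ = 42, n = 8.
Posterior ∝ μe^(−1μ) · μ^42e^(−8μ) = μ^43e^(−9μ), i.e. Gamma(shape=44, rate=9).
The mode of a Gamma(a, b) with a ≥ 1 (shape–rate) is (a−1)/b = 43/9 ≈ 4.78.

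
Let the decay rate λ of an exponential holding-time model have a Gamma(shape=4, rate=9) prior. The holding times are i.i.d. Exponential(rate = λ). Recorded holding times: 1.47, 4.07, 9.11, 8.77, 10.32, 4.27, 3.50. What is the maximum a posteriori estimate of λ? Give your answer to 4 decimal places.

λ̂_MAP = 0.1980

The Exponential(rate=λ) likelihood is ∝ λ^n e^(−λΣtᵢ). Here n = 7 and Σtᵢ = 1.47 + 4.07 + 9.11 + 8.77 + 10.32 + 4.27 + 3.50 = 41.51.
Posterior ∝ λ^3e^(−9λ) · λ^7e^(−41.51λ) = λ^10e^(−50.51λ), i.e. Gamma(11, 50.51).
Mode = (a−1)/b = 10/50.51 ≈ 0.1980.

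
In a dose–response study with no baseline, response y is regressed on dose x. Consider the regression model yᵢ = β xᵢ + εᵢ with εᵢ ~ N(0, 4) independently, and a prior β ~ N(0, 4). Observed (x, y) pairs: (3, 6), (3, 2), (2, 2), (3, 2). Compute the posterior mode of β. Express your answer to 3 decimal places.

β̂_MAP = 1.063

log p(β | y) = −Σ(yᵢ − βxᵢ)²/(2·4) − β²/(2·4) + const.
Setting the derivative to zero: Σxᵢ(yᵢ − βxᵢ)/4 − β/4 = 0, so β = Σxᵢyᵢ / (Σxᵢ² + σ²/τ²).
Σxᵢyᵢ = 3·6 + 3·2 + 2·2 + 3·2 = 34; Σxᵢ² = 31; σ²/τ² = 1.
β̂_MAP = 34 / (31 + 1) = 34/32 ≈ 1.063.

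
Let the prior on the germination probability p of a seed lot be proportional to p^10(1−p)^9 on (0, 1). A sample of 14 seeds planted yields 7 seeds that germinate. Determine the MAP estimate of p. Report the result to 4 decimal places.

The prior density ∝ p^10(1−p)^9 is the kernel of Beta(11, 10).
Data: 7 successes in 14 trials. The binomial likelihood contributes p^7(1−p)^7, so the posterior is Beta(11+7, 10+7) = Beta(18, 17).
For Beta(a, b) with a, b > 1 the mode is (a−1)/(a+b−2) = 17/33 ≈ 0.5152.

p̂_MAP = 0.5152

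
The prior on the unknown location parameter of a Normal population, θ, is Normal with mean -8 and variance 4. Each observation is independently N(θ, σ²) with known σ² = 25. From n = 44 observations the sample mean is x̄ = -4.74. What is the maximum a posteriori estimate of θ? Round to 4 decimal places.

n = 44, x̄ = -4.74.
For a Normal prior and Normal likelihood with known variance, the posterior is Normal; its mode equals its mean, the precision-weighted average.
Prior precision 1/σ₀² = 1/4 = 0.25; data precision n/σ² = 44/25 = 1.76.
θ̂ = (0.25·(-8) + 1.76·(-4.74)) / (0.25 + 1.76) = (-10.3424)/2.01 = -25856/5025 ≈ -5.1455.

θ̂_MAP = -5.1455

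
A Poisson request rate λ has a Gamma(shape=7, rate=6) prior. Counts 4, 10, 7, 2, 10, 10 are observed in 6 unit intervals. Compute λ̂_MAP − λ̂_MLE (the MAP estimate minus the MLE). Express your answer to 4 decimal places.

Σxᵢ = 43. Posterior is Gamma(50, 12); MAP = (50−1)/12 = 49/12 ≈ 4.08333.
MLE = x̄ = 43/6 ≈ 7.16667.
Difference = 49/12 − 43/6 = -37/12 ≈ -3.0833.

MAP − MLE = -3.0833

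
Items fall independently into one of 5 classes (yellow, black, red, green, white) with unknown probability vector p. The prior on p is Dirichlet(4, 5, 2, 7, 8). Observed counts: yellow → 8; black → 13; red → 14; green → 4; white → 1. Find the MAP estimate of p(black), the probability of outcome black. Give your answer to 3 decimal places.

The posterior is Dirichlet(αᵢ + nᵢ) = Dirichlet(12, 18, 16, 11, 9).
For a Dirichlet(a₁,…,a_K) with all aᵢ > 1, the mode has j-th component (aⱼ − 1)/(Σaᵢ − K).
Here Σaᵢ = 66 and K = 5, so p(black) = (18 − 1)/(66 − 5) = 17/61 ≈ 0.279.

MAP estimate of p(black) = 0.279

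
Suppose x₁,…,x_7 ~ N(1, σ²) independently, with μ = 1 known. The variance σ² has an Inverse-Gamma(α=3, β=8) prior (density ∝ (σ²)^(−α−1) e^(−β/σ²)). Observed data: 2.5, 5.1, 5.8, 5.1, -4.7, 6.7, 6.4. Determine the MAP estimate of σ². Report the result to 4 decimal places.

Sum of squared deviations about the known mean: SS = (2.5−1)² + (5.1−1)² + (5.8−1)² + (5.1−1)² + (-4.7−1)² + (6.7−1)² + (6.4−1)² = 153.05.
The Normal likelihood contributes (σ²)^(−n/2) exp(−SS/(2σ²)), so the posterior is Inverse-Gamma(α + n/2, β + SS/2) = Inverse-Gamma(6.5, 84.525).
The mode of Inverse-Gamma(a, b) is b/(a+1) = 84.525/7.5 ≈ 11.2700.

σ̂²_MAP = 11.2700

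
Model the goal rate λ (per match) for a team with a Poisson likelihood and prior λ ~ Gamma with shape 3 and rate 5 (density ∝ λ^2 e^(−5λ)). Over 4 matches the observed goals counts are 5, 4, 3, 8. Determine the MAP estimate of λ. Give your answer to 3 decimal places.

λ̂_MAP = 2.444

Σxᵢ = 5+4+3+8 = 20, with n = 4.
Posterior ∝ λ^2e^(−5λ) · λ^20e^(−4λ) = λ^22e^(−9λ), i.e. Gamma(shape=23, rate=9).
The mode of a Gamma(a, b) with a ≥ 1 (shape–rate) is (a−1)/b = 22/9 ≈ 2.444.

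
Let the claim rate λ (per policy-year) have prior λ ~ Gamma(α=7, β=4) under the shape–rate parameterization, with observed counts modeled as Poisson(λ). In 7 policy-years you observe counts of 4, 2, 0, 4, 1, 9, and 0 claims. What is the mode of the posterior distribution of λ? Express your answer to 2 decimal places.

λ̂_MAP = 2.36

Σxᵢ = 4+2+0+4+1+9+0 = 20, with n = 7.
Posterior ∝ λ^6e^(−4λ) · λ^20e^(−7λ) = λ^26e^(−11λ), i.e. Gamma(shape=27, rate=11).
The mode of a Gamma(a, b) with a ≥ 1 (shape–rate) is (a−1)/b = 26/11 ≈ 2.36.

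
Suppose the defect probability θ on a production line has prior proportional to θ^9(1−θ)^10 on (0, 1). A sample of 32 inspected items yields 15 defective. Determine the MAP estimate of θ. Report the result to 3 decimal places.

θ̂_MAP = 0.471

The prior density ∝ θ^9(1−θ)^10 is the kernel of Beta(10, 11).
Data: 15 successes in 32 trials. The binomial likelihood contributes θ^15(1−θ)^17, so the posterior is Beta(10+15, 11+17) = Beta(25, 28).
For Beta(a, b) with a, b > 1 the mode is (a−1)/(a+b−2) = 24/51 ≈ 0.471.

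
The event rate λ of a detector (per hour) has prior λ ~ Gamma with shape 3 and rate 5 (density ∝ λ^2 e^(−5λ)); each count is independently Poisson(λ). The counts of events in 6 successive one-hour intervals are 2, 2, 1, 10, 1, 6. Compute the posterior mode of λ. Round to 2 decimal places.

λ̂_MAP = 2.18

Σxᵢ = 2+2+1+10+1+6 = 22, with n = 6.
Posterior ∝ λ^2e^(−5λ) · λ^22e^(−6λ) = λ^24e^(−11λ), i.e. Gamma(shape=25, rate=11).
The mode of a Gamma(a, b) with a ≥ 1 (shape–rate) is (a−1)/b = 24/11 ≈ 2.18.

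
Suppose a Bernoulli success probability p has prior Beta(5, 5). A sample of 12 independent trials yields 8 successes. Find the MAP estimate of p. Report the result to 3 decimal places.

Prior: Beta(5, 5).
Data: 8 successes in 12 trials. The binomial likelihood contributes p^8(1−p)^4, so the posterior is Beta(5+8, 5+4) = Beta(13, 9).
For Beta(a, b) with a, b > 1 the mode is (a−1)/(a+b−2) = 12/20 ≈ 0.600.

p̂_MAP = 0.600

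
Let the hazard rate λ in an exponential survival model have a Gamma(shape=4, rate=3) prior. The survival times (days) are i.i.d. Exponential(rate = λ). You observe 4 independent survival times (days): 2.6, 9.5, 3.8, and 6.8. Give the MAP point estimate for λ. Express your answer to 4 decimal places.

The Exponential(rate=λ) likelihood is ∝ λ^n e^(−λΣtᵢ). Here n = 4 and Σtᵢ = 2.6 + 9.5 + 3.8 + 6.8 = 22.7.
Posterior ∝ λ^3e^(−3λ) · λ^4e^(−22.7λ) = λ^7e^(−25.7λ), i.e. Gamma(8, 25.7).
Mode = (a−1)/b = 7/25.7 ≈ 0.2724.

λ̂_MAP = 0.2724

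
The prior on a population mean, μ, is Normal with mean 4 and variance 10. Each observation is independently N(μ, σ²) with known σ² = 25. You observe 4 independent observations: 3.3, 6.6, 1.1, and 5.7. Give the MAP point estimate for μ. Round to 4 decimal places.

μ̂_MAP = 4.1077

n = 4; x̄ = (3.3 + 6.6 + 1.1 + 5.7)/4 = 16.7/4 = 4.175.
For a Normal prior and Normal likelihood with known variance, the posterior is Normal; its mode equals its mean, the precision-weighted average.
Prior precision 1/σ₀² = 1/10 = 0.1; data precision n/σ² = 4/25 = 0.16.
μ̂ = (0.1·4 + 0.16·4.175) / (0.1 + 0.16) = 1.068/0.26 = 267/65 ≈ 4.1077.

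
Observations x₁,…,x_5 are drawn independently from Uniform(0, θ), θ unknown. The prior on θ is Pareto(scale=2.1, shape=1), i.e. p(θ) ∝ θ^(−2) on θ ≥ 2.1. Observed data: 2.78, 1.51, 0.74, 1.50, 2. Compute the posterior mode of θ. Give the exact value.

The Uniform(0, θ) likelihood is θ^(−n) for θ ≥ max(xᵢ), zero otherwise. Here max(xᵢ) = 2.78.
Posterior ∝ θ^(−2) · θ^(−5) = θ^(−7) on θ ≥ max(2.1, 2.78) = 2.78.
This density is strictly decreasing in θ, so the posterior mode lies at the lower boundary of the support.

θ̂_MAP = 2.78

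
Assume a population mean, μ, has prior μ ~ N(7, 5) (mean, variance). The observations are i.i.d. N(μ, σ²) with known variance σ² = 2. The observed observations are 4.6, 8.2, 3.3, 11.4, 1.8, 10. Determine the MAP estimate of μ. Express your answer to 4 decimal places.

μ̂_MAP = 6.5781

n = 6; x̄ = (4.6 + 8.2 + 3.3 + 11.4 + 1.8 + 10)/6 = 39.3/6 = 6.55.
For a Normal prior and Normal likelihood with known variance, the posterior is Normal; its mode equals its mean, the precision-weighted average.
Prior precision 1/σ₀² = 1/5 = 0.2; data precision n/σ² = 6/2 = 3.
μ̂ = (0.2·7 + 3·6.55) / (0.2 + 3) = 21.05/3.2 = 6.578125 ≈ 6.5781.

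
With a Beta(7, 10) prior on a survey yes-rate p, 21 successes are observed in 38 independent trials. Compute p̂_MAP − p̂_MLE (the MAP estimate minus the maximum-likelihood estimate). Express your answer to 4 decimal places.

MAP − MLE = -0.0432

Posterior is Beta(28, 27); MAP = (28−1)/(55−2) = 27/53 ≈ 0.50943.
MLE ignores the prior: p̂_MLE = k/n = 21/38 ≈ 0.55263.
Difference = 27/53 − 21/38 = -87/2014 ≈ -0.0432.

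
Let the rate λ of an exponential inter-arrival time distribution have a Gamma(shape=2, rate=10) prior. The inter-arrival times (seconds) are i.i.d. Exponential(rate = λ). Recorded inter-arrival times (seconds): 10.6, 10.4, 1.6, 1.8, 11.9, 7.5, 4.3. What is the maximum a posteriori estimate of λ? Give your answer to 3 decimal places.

λ̂_MAP = 0.138

The Exponential(rate=λ) likelihood is ∝ λ^n e^(−λΣtᵢ). Here n = 7 and Σtᵢ = 10.6 + 10.4 + 1.6 + 1.8 + 11.9 + 7.5 + 4.3 = 48.1.
Posterior ∝ λe^(−10λ) · λ^7e^(−48.1λ) = λ^8e^(−58.1λ), i.e. Gamma(9, 58.1).
Mode = (a−1)/b = 8/58.1 ≈ 0.138.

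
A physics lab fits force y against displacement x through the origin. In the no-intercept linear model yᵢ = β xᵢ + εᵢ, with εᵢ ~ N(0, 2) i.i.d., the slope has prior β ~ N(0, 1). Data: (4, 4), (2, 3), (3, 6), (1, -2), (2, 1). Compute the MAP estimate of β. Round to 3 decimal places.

log p(β | y) = −Σ(yᵢ − βxᵢ)²/(2·2) − β²/(2·1) + const.
Setting the derivative to zero: Σxᵢ(yᵢ − βxᵢ)/2 − β/1 = 0, so β = Σxᵢyᵢ / (Σxᵢ² + σ²/τ²).
Σxᵢyᵢ = 4·4 + 2·3 + 3·6 + 1·(-2) + 2·1 = 40; Σxᵢ² = 34; σ²/τ² = 2.
β̂_MAP = 40 / (34 + 2) = 40/36 ≈ 1.111.

β̂_MAP = 1.111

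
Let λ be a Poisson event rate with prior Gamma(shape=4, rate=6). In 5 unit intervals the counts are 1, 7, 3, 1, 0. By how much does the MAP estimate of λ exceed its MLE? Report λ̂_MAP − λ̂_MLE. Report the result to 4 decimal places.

MAP − MLE = -1.0364

Σxᵢ = 12. Posterior is Gamma(16, 11); MAP = (16−1)/11 = 15/11 ≈ 1.36364.
MLE = x̄ = 12/5 ≈ 2.40000.
Difference = 15/11 − 12/5 = -57/55 ≈ -1.0364.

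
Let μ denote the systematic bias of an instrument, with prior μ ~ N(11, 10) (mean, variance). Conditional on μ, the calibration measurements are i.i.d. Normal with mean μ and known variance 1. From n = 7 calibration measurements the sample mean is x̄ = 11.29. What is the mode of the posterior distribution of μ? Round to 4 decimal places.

μ̂_MAP = 11.2859

n = 7, x̄ = 11.29.
For a Normal prior and Normal likelihood with known variance, the posterior is Normal; its mode equals its mean, the precision-weighted average.
Prior precision 1/σ₀² = 1/10 = 0.1; data precision n/σ² = 7/1 = 7.
μ̂ = (0.1·11 + 7·11.29) / (0.1 + 7) = 80.13/7.1 = 8013/710 ≈ 11.2859.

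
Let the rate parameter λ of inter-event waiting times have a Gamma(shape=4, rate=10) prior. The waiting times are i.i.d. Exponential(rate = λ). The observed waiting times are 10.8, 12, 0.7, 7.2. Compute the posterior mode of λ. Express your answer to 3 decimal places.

The Exponential(rate=λ) likelihood is ∝ λ^n e^(−λΣtᵢ). Here n = 4 and Σtᵢ = 10.8 + 12 + 0.7 + 7.2 = 30.7.
Posterior ∝ λ^3e^(−10λ) · λ^4e^(−30.7λ) = λ^7e^(−40.7λ), i.e. Gamma(8, 40.7).
Mode = (a−1)/b = 7/40.7 ≈ 0.172.

λ̂_MAP = 0.172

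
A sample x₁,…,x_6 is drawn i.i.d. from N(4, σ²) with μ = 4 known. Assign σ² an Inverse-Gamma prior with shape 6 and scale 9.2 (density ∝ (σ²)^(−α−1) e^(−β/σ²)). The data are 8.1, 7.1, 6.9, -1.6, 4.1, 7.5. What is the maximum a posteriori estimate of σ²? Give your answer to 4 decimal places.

Sum of squared deviations about the known mean: SS = (8.1−4)² + (7.1−4)² + (6.9−4)² + (-1.6−4)² + (4.1−4)² + (7.5−4)² = 78.45.
The Normal likelihood contributes (σ²)^(−n/2) exp(−SS/(2σ²)), so the posterior is Inverse-Gamma(α + n/2, β + SS/2) = Inverse-Gamma(9, 48.425).
The mode of Inverse-Gamma(a, b) is b/(a+1) = 48.425/10 ≈ 4.8425.

σ̂²_MAP = 4.8425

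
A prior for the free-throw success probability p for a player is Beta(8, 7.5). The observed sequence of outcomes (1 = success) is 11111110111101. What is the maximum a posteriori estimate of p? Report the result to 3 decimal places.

Prior: Beta(8, 7.5).
Data: 12 successes in 14 trials (from the sequence). The binomial likelihood contributes p^12(1−p)^2, so the posterior is Beta(8+12, 7.5+2) = Beta(20, 9.5).
For Beta(a, b) with a, b > 1 the mode is (a−1)/(a+b−2) = 19/27.5 ≈ 0.691.

p̂_MAP = 0.691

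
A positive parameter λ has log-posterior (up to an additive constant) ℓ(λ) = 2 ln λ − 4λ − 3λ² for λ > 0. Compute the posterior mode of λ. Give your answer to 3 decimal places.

λ̂_MAP = 0.333

ℓ'(λ) = 2/λ − 4 − 6λ. Setting this to zero and multiplying by λ: 6λ² + 4λ − 2 = 0.
λ = (−4 + √(4² + 4·6·2)) / (2·6) = (−4 + √64) / 12 = (−4 + 8)/12 = 1/3.
ℓ''(λ) = −2/λ² − 6 < 0, confirming a maximum.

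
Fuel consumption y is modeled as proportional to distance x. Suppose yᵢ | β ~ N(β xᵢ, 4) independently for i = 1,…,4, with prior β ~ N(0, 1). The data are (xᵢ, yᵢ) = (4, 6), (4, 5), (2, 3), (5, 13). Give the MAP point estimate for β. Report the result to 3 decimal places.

log p(β | y) = −Σ(yᵢ − βxᵢ)²/(2·4) − β²/(2·1) + const.
Setting the derivative to zero: Σxᵢ(yᵢ − βxᵢ)/4 − β/1 = 0, so β = Σxᵢyᵢ / (Σxᵢ² + σ²/τ²).
Σxᵢyᵢ = 4·6 + 4·5 + 2·3 + 5·13 = 115; Σxᵢ² = 61; σ²/τ² = 4.
β̂_MAP = 115 / (61 + 4) = 115/65 ≈ 1.769.

β̂_MAP = 1.769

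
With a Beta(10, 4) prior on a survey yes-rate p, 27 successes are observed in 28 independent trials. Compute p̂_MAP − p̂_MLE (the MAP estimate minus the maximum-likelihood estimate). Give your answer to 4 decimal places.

MAP − MLE = -0.0643

Posterior is Beta(37, 5); MAP = (37−1)/(42−2) = 36/40 ≈ 0.90000.
MLE ignores the prior: p̂_MLE = k/n = 27/28 ≈ 0.96429.
Difference = 36/40 − 27/28 = -9/140 ≈ -0.0643.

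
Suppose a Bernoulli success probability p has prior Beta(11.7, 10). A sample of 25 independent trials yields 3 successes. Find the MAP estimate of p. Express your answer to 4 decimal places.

Prior: Beta(11.7, 10).
Data: 3 successes in 25 trials. The binomial likelihood contributes p^3(1−p)^22, so the posterior is Beta(11.7+3, 10+22) = Beta(14.7, 32).
For Beta(a, b) with a, b > 1 the mode is (a−1)/(a+b−2) = 13.7/44.7 ≈ 0.3065.

p̂_MAP = 0.3065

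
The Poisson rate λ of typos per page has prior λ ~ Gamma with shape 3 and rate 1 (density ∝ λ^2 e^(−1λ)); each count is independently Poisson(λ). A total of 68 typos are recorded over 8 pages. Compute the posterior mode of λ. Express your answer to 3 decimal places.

Σxᵢ = 68, n = 8.
Posterior ∝ λ^2e^(−1λ) · λ^68e^(−8λ) = λ^70e^(−9λ), i.e. Gamma(shape=71, rate=9).
The mode of a Gamma(a, b) with a ≥ 1 (shape–rate) is (a−1)/b = 70/9 ≈ 7.778.

λ̂_MAP = 7.778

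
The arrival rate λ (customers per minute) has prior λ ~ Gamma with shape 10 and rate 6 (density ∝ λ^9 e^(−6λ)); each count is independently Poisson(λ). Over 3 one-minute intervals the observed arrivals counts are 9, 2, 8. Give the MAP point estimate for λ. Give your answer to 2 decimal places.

λ̂_MAP = 3.11

Σxᵢ = 9+2+8 = 19, with n = 3.
Posterior ∝ λ^9e^(−6λ) · λ^19e^(−3λ) = λ^28e^(−9λ), i.e. Gamma(shape=29, rate=9).
The mode of a Gamma(a, b) with a ≥ 1 (shape–rate) is (a−1)/b = 28/9 ≈ 3.11.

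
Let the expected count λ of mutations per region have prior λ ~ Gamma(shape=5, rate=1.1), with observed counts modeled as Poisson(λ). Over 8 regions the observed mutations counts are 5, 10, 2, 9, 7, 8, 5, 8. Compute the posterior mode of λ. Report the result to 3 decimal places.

Σxᵢ = 5+10+2+9+7+8+5+8 = 54, with n = 8.
Posterior ∝ λ^4e^(−1.1λ) · λ^54e^(−8λ) = λ^58e^(−9.1λ), i.e. Gamma(shape=59, rate=9.1).
The mode of a Gamma(a, b) with a ≥ 1 (shape–rate) is (a−1)/b = 58/9.1 ≈ 6.374.

λ̂_MAP = 6.374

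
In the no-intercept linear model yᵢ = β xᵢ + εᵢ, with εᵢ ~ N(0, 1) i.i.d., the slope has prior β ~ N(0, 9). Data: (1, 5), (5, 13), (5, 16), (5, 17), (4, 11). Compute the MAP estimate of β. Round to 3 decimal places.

β̂_MAP = 3.029

log p(β | y) = −Σ(yᵢ − βxᵢ)²/(2·1) − β²/(2·9) + const.
Setting the derivative to zero: Σxᵢ(yᵢ − βxᵢ)/1 − β/9 = 0, so β = Σxᵢyᵢ / (Σxᵢ² + σ²/τ²).
Σxᵢyᵢ = 1·5 + 5·13 + 5·16 + 5·17 + 4·11 = 279; Σxᵢ² = 92; σ²/τ² = 1/9.
β̂_MAP = 279 / (92 + 1/9) = 279/(829/9) = 2511/829 ≈ 3.029.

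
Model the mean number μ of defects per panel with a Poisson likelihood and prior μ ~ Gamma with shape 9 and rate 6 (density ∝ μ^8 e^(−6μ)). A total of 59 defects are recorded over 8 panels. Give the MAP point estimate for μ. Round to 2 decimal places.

Σxᵢ = 59, n = 8.
Posterior ∝ μ^8e^(−6μ) · μ^59e^(−8μ) = μ^67e^(−14μ), i.e. Gamma(shape=68, rate=14).
The mode of a Gamma(a, b) with a ≥ 1 (shape–rate) is (a−1)/b = 67/14 ≈ 4.79.

μ̂_MAP = 4.79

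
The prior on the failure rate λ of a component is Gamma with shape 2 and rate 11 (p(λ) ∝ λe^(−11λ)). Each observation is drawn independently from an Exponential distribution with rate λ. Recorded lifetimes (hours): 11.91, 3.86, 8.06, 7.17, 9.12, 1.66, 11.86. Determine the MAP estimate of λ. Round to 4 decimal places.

The Exponential(rate=λ) likelihood is ∝ λ^n e^(−λΣtᵢ). Here n = 7 and Σtᵢ = 11.91 + 3.86 + 8.06 + 7.17 + 9.12 + 1.66 + 11.86 = 53.64.
Posterior ∝ λe^(−11λ) · λ^7e^(−53.64λ) = λ^8e^(−64.64λ), i.e. Gamma(9, 64.64).
Mode = (a−1)/b = 8/64.64 ≈ 0.1238.

λ̂_MAP = 0.1238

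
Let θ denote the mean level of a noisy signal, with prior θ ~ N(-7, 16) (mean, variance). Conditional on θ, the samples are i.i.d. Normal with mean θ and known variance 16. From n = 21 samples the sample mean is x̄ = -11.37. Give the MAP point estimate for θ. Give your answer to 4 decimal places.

n = 21, x̄ = -11.37.
For a Normal prior and Normal likelihood with known variance, the posterior is Normal; its mode equals its mean, the precision-weighted average.
Prior precision 1/σ₀² = 1/16 = 0.0625; data precision n/σ² = 21/16 = 1.3125.
θ̂ = (0.0625·(-7) + 1.3125·(-11.37)) / (0.0625 + 1.3125) = (-15.360625)/1.375 = -24577/2200 ≈ -11.1714.

θ̂_MAP = -11.1714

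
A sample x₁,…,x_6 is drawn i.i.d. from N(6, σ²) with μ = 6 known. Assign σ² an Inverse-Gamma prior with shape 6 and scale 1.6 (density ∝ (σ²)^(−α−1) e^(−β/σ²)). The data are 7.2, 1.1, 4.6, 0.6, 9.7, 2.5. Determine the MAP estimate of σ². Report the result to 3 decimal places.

Sum of squared deviations about the known mean: SS = (7.2−6)² + (1.1−6)² + (4.6−6)² + (0.6−6)² + (9.7−6)² + (2.5−6)² = 82.51.
The Normal likelihood contributes (σ²)^(−n/2) exp(−SS/(2σ²)), so the posterior is Inverse-Gamma(α + n/2, β + SS/2) = Inverse-Gamma(9, 42.855).
The mode of Inverse-Gamma(a, b) is b/(a+1) = 42.855/10 ≈ 4.286.

σ̂²_MAP = 4.286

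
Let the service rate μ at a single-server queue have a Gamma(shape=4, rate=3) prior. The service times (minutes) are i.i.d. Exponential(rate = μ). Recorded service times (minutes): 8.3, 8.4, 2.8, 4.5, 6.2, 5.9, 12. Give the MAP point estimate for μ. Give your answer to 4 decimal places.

μ̂_MAP = 0.1957

The Exponential(rate=μ) likelihood is ∝ μ^n e^(−μΣtᵢ). Here n = 7 and Σtᵢ = 8.3 + 8.4 + 2.8 + 4.5 + 6.2 + 5.9 + 12 = 48.1.
Posterior ∝ μ^3e^(−3μ) · μ^7e^(−48.1μ) = μ^10e^(−51.1μ), i.e. Gamma(11, 51.1).
Mode = (a−1)/b = 10/51.1 ≈ 0.1957.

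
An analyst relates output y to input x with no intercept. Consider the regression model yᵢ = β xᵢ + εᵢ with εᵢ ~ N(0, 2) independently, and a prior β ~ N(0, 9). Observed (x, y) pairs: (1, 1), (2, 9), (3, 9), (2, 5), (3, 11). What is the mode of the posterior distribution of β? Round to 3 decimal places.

log p(β | y) = −Σ(yᵢ − βxᵢ)²/(2·2) − β²/(2·9) + const.
Setting the derivative to zero: Σxᵢ(yᵢ − βxᵢ)/2 − β/9 = 0, so β = Σxᵢyᵢ / (Σxᵢ² + σ²/τ²).
Σxᵢyᵢ = 1·1 + 2·9 + 3·9 + 2·5 + 3·11 = 89; Σxᵢ² = 27; σ²/τ² = 2/9.
β̂_MAP = 89 / (27 + 2/9) = 89/(245/9) = 801/245 ≈ 3.269.

β̂_MAP = 3.269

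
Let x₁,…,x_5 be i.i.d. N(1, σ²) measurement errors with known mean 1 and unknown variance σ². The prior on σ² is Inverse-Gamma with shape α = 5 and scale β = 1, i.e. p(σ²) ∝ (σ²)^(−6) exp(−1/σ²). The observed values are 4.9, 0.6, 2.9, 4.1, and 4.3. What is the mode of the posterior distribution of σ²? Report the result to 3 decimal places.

Sum of squared deviations about the known mean: SS = (4.9−1)² + (0.6−1)² + (2.9−1)² + (4.1−1)² + (4.3−1)² = 39.48.
The Normal likelihood contributes (σ²)^(−n/2) exp(−SS/(2σ²)), so the posterior is Inverse-Gamma(α + n/2, β + SS/2) = Inverse-Gamma(7.5, 20.74).
The mode of Inverse-Gamma(a, b) is b/(a+1) = 20.74/8.5 ≈ 2.440.

σ̂²_MAP = 2.440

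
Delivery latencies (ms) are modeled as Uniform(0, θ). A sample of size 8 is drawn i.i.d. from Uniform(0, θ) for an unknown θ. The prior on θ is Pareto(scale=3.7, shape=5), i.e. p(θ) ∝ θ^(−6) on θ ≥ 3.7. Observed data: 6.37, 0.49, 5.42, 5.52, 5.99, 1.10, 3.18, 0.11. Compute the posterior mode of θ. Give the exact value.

θ̂_MAP = 6.37

The Uniform(0, θ) likelihood is θ^(−n) for θ ≥ max(xᵢ), zero otherwise. Here max(xᵢ) = 6.37.
Posterior ∝ θ^(−6) · θ^(−8) = θ^(−14) on θ ≥ max(3.7, 6.37) = 6.37.
This density is strictly decreasing in θ, so the posterior mode lies at the lower boundary of the support.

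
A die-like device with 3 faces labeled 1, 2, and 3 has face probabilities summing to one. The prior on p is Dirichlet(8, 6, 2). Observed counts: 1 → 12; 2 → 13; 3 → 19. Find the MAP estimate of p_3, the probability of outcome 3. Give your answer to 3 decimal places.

MAP estimate: 0.351

The posterior is Dirichlet(αᵢ + nᵢ) = Dirichlet(20, 19, 21).
For a Dirichlet(a₁,…,a_K) with all aᵢ > 1, the mode has j-th component (aⱼ − 1)/(Σaᵢ − K).
Here Σaᵢ = 60 and K = 3, so p_3 = (21 − 1)/(60 − 3) = 20/57 ≈ 0.351.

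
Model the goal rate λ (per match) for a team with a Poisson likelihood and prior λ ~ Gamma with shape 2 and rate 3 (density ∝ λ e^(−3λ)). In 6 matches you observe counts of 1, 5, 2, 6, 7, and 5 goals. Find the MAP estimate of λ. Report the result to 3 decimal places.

λ̂_MAP = 3.000

Σxᵢ = 1+5+2+6+7+5 = 26, with n = 6.
Posterior ∝ λe^(−3λ) · λ^26e^(−6λ) = λ^27e^(−9λ), i.e. Gamma(shape=28, rate=9).
The mode of a Gamma(a, b) with a ≥ 1 (shape–rate) is (a−1)/b = 27/9 ≈ 3.000.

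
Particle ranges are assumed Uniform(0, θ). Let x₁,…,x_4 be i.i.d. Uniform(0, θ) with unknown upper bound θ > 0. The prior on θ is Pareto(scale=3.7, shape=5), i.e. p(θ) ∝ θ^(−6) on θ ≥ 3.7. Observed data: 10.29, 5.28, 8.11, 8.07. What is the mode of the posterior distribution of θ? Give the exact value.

The Uniform(0, θ) likelihood is θ^(−n) for θ ≥ max(xᵢ), zero otherwise. Here max(xᵢ) = 10.29.
Posterior ∝ θ^(−6) · θ^(−4) = θ^(−10) on θ ≥ max(3.7, 10.29) = 10.29.
This density is strictly decreasing in θ, so the posterior mode lies at the lower boundary of the support.

θ̂_MAP = 10.29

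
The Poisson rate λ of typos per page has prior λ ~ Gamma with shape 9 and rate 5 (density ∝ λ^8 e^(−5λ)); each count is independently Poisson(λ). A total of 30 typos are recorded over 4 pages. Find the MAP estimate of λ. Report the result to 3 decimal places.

Σxᵢ = 30, n = 4.
Posterior ∝ λ^8e^(−5λ) · λ^30e^(−4λ) = λ^38e^(−9λ), i.e. Gamma(shape=39, rate=9).
The mode of a Gamma(a, b) with a ≥ 1 (shape–rate) is (a−1)/b = 38/9 ≈ 4.222.

λ̂_MAP = 4.222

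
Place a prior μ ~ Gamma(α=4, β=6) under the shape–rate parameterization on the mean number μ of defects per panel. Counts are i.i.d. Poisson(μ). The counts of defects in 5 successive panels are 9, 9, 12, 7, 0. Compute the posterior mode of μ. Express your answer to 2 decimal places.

μ̂_MAP = 3.64

Σxᵢ = 9+9+12+7+0 = 37, with n = 5.
Posterior ∝ μ^3e^(−6μ) · μ^37e^(−5μ) = μ^40e^(−11μ), i.e. Gamma(shape=41, rate=11).
The mode of a Gamma(a, b) with a ≥ 1 (shape–rate) is (a−1)/b = 40/11 ≈ 3.64.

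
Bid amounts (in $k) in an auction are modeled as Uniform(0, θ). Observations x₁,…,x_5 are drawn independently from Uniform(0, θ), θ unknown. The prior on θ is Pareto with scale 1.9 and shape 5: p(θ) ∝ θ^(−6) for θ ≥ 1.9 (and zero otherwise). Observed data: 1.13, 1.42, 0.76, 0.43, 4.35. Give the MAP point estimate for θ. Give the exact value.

The Uniform(0, θ) likelihood is θ^(−n) for θ ≥ max(xᵢ), zero otherwise. Here max(xᵢ) = 4.35.
Posterior ∝ θ^(−6) · θ^(−5) = θ^(−11) on θ ≥ max(1.9, 4.35) = 4.35.
This density is strictly decreasing in θ, so the posterior mode lies at the lower boundary of the support.

θ̂_MAP = 4.35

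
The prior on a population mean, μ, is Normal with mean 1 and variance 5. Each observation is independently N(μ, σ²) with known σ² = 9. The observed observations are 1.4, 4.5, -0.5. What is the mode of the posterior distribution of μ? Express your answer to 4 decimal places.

μ̂_MAP = 1.5000

n = 3; x̄ = (1.4 + 4.5 + (-0.5))/3 = 5.4/3 = 1.8.
For a Normal prior and Normal likelihood with known variance, the posterior is Normal; its mode equals its mean, the precision-weighted average.
Prior precision 1/σ₀² = 1/5 = 0.2; data precision n/σ² = 3/9 = 1/3.
μ̂ = (0.2·1 + (1/3)·1.8) / (0.2 + 1/3) = 0.8/(8/15) = 1.5000.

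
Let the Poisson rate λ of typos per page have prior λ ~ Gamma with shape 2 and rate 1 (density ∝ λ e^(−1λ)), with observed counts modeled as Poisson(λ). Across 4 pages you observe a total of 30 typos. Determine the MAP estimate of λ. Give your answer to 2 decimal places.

Σxᵢ = 30, n = 4.
Posterior ∝ λe^(−1λ) · λ^30e^(−4λ) = λ^31e^(−5λ), i.e. Gamma(shape=32, rate=5).
The mode of a Gamma(a, b) with a ≥ 1 (shape–rate) is (a−1)/b = 31/5 ≈ 6.20.

λ̂_MAP = 6.20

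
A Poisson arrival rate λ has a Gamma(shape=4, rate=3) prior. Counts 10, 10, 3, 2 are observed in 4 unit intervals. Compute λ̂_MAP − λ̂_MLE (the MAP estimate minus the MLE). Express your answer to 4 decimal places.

Σxᵢ = 25. Posterior is Gamma(29, 7); MAP = (29−1)/7 = 28/7 ≈ 4.00000.
MLE = x̄ = 25/4 ≈ 6.25000.
Difference = 28/7 − 25/4 = -9/4 ≈ -2.2500.

MAP − MLE = -2.2500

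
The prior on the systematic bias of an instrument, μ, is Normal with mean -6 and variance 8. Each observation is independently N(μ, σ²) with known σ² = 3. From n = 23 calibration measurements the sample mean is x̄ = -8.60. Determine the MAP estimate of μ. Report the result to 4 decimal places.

μ̂_MAP = -8.5583

n = 23, x̄ = -8.60.
For a Normal prior and Normal likelihood with known variance, the posterior is Normal; its mode equals its mean, the precision-weighted average.
Prior precision 1/σ₀² = 1/8 = 0.125; data precision n/σ² = 23/3.
μ̂ = (0.125·(-6) + (23/3)·(-8.6)) / (0.125 + 23/3) = (-4001/60)/(187/24) = -8002/935 ≈ -8.5583.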